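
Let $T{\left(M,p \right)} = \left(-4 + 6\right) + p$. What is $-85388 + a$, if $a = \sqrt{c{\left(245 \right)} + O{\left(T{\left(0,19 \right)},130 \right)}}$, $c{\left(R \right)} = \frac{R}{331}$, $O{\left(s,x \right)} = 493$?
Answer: $-85388 + \frac{2 \sqrt{13523667}}{331} \approx -85366.0$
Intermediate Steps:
$T{\left(M,p \right)} = 2 + p$
$c{\left(R \right)} = \frac{R}{331}$ ($c{\left(R \right)} = R \frac{1}{331} = \frac{R}{331}$)
$a = \frac{2 \sqrt{13523667}}{331}$ ($a = \sqrt{\frac{1}{331} \cdot 245 + 493} = \sqrt{\frac{245}{331} + 493} = \sqrt{\frac{163428}{331}} = \frac{2 \sqrt{13523667}}{331} \approx 22.22$)
$-85388 + a = -85388 + \frac{2 \sqrt{13523667}}{331}$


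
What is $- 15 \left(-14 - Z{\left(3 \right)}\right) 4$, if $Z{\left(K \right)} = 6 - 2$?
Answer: $1080$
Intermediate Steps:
$Z{\left(K \right)} = 4$ ($Z{\left(K \right)} = 6 - 2 = 4$)
$- 15 \left(-14 - Z{\left(3 \right)}\right) 4 = - 15 \left(-14 - 4\right) 4 = - 15 \left(\left(-18\right) 4\right) = \left(-15\right) \left(-72\right) = 1080$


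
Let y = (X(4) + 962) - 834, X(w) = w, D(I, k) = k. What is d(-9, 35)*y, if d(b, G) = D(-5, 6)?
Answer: 792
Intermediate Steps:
d(b, G) = 6
y = 132 (y = (4 + 962) - 834 = 966 - 834 = 132)
d(-9, 35)*y = 6*132 = 792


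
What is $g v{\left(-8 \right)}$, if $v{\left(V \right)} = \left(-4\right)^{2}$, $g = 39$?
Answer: $624$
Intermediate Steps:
$v{\left(V \right)} = 16$
$g v{\left(-8 \right)} = 39 \cdot 16 = 624$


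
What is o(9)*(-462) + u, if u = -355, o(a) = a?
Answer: -4513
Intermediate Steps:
o(9)*(-462) + u = 9*(-462) - 355 = -4158 - 355 = -4513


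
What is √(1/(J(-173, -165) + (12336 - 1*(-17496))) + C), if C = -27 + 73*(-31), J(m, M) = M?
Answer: I*√2015499706143/29667 ≈ 47.854*I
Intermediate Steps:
C = -2290 (C = -27 - 2263 = -2290)
√(1/(J(-173, -165) + (12336 - 1*(-17496))) + C) = √(1/(-165 + (12336 - 1*(-17496))) - 2290) = √(1/(-165 + (12336 + 17496)) - 2290) = √(1/(-165 + 29832) - 2290) = √(1/29667 - 2290) = √(-67937429/29667) = I*√2015499706143/29667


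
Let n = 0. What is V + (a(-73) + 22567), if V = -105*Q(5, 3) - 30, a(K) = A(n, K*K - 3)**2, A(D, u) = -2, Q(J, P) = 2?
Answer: 22331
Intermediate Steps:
a(K) = 4 (a(K) = (-2)**2 = 4)
V = -240 (V = -105*2 - 30 = -210 - 30 = -240)
V + (a(-73) + 22567) = -240 + (4 + 22567) = -240 + 22571 = 22331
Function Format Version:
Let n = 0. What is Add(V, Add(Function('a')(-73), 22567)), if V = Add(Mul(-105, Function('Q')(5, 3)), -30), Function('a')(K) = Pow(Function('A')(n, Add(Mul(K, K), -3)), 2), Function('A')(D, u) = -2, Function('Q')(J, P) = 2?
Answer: 22331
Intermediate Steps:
Function('a')(K) = 4 (Function('a')(K) = Pow(-2, 2) = 4)
V = -240 (V = Add(Mul(-105, 2), -30) = Add(-210, -30) = -240)
Add(V, Add(Function('a')(-73), 22567)) = Add(-240, Add(4, 22567)) = Add(-240, 22571) = 22331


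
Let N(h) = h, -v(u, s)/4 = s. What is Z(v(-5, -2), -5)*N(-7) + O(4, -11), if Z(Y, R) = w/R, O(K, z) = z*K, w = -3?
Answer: -241/5 ≈ -48.200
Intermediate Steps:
v(u, s) = -4*s
O(K, z) = K*z
Z(Y, R) = -3/R
Z(v(-5, -2), -5)*N(-7) + O(4, -11) = -3/(-5)*(-7) + 4*(-11) = -3*(-⅕)*(-7) - 44 = (⅗)*(-7) - 44 = -21/5 - 44 = -241/5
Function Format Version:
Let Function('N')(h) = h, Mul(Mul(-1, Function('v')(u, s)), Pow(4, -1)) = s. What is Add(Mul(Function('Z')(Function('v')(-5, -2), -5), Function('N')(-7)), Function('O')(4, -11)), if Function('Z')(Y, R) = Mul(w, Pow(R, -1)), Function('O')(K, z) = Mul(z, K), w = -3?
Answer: Rational(-241, 5) ≈ -48.200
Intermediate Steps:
Function('v')(u, s) = Mul(-4, s)
Function('O')(K, z) = Mul(K, z)
Function('Z')(Y, R) = Mul(-3, Pow(R, -1))
Add(Mul(Function('Z')(Function('v')(-5, -2), -5), Function('N')(-7)), Function('O')(4, -11)) = Add(Mul(Mul(-3, Pow(-5, -1)), -7), Mul(4, -11)) = Add(Mul(Mul(-3, Rational(-1, 5)), -7), -44) = Add(Mul(Rational(3, 5), -7), -44) = Add(Rational(-21, 5), -44) = Rational(-241, 5)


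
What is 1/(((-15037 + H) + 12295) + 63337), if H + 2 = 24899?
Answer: 1/85492 ≈ 1.1697e-5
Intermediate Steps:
H = 24897 (H = -2 + 24899 = 24897)
1/(((-15037 + H) + 12295) + 63337) = 1/(((-15037 + 24897) + 12295) + 63337) = 1/((9860 + 12295) + 63337) = 1/(22155 + 63337) = 1/85492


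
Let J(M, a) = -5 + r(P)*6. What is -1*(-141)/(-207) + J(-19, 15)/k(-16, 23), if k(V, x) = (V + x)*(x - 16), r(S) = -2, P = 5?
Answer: -3476/3381 ≈ -1.0281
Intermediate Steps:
k(V, x) = (-16 + x)*(V + x) (k(V, x) = (V + x)*(-16 + x) = (-16 + x)*(V + x))
J(M, a) = -17 (J(M, a) = -5 - 2*6 = -5 - 12 = -17)
-1*(-141)/(-207) + J(-19, 15)/k(-16, 23) = -1*(-141)/(-207) - 17/(23**2 - 16*(-16) - 16*23 - 16*23) = 141*(-1/207) - 17/(529 + 256 - 368 - 368) = -47/69 - 17/49 = -3476/3381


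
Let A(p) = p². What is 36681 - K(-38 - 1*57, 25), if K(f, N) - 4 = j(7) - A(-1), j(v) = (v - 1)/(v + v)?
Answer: 256743/7 ≈ 36678.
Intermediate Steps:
j(v) = (-1 + v)/(2*v) (j(v) = (-1 + v)/((2*v)) = (-1 + v)*(1/(2*v)) = (-1 + v)/(2*v))
K(f, N) = 24/7 (K(f, N) = 4 + ((½)*(-1 + 7)/7 - 1*(-1)²) = 4 + ((½)*(⅐)*6 - 1*1) = 4 + (3/7 - 1) = 4 - 4/7 = 24/7)
36681 - K(-38 - 1*57, 25) = 36681 - 1*24/7 = 36681 - 24/7 = 256743/7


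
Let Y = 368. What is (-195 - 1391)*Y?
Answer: -583648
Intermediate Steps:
(-195 - 1391)*Y = (-195 - 1391)*368 = -1586*368 = -583648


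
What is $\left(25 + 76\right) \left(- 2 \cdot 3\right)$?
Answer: $-606$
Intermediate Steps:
$\left(25 + 76\right) \left(- 2 \cdot 3\right) = 101 \left(\left(-1\right) 6\right) = 101 \left(-6\right) = -606$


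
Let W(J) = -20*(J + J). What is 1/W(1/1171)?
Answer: -1171/40 ≈ -29.275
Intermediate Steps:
W(J) = -40*J
1/W(1/1171) = 1/(-40/1171) = -1171/40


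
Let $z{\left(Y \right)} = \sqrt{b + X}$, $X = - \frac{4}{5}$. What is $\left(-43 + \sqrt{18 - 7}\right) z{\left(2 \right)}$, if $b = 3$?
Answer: $\frac{\sqrt{55} \left(-43 + \sqrt{11}\right)}{5} \approx -58.86$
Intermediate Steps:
$X = - \frac{4}{5}$ ($X = \left(-4\right) \frac{1}{5} = - \frac{4}{5} \approx -0.8$)
$z{\left(Y \right)} = \frac{\sqrt{55}}{5}$ ($z{\left(Y \right)} = \sqrt{3 - \frac{4}{5}} = \sqrt{\frac{11}{5}} = \frac{\sqrt{55}}{5}$)
$\left(-43 + \sqrt{18 - 7}\right) z{\left(2 \right)} = \left(-43 + \sqrt{18 - 7}\right) \frac{\sqrt{55}}{5} = \left(-43 + \sqrt{11}\right) \frac{\sqrt{55}}{5} = \frac{\sqrt{55} \left(-43 + \sqrt{11}\right)}{5}$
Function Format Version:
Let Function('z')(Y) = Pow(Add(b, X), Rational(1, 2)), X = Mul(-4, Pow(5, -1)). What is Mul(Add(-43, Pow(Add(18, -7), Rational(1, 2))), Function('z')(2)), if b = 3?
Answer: Mul(Rational(1, 5), Pow(55, Rational(1, 2)), Add(-43, Pow(11, Rational(1, 2)))) ≈ -58.860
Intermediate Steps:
X = Rational(-4, 5) (X = Mul(-4, Rational(1, 5)) = Rational(-4, 5) ≈ -0.80000)
Function('z')(Y) = Mul(Rational(1, 5), Pow(55, Rational(1, 2))) (Function('z')(Y) = Pow(Add(3, Rational(-4, 5)), Rational(1, 2)) = Pow(Rational(11, 5), Rational(1, 2)) = Mul(Rational(1, 5), Pow(55, Rational(1, 2))))
Mul(Add(-43, Pow(Add(18, -7), Rational(1, 2))), Function('z')(2)) = Mul(Add(-43, Pow(Add(18, -7), Rational(1, 2))), Mul(Rational(1, 5), Pow(55, Rational(1, 2)))) = Mul(Add(-43, Pow(11, Rational(1, 2))), Mul(Rational(1, 5), Pow(55, Rational(1, 2)))) = Mul(Rational(1, 5), Pow(55, Rational(1, 2)), Add(-43, Pow(11, Rational(1, 2))))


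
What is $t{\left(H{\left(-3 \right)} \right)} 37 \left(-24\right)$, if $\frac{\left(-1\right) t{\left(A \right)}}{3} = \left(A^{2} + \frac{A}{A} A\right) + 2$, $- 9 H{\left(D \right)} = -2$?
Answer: $\frac{54464}{9} \approx 6051.6$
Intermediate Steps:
$H{\left(D \right)} = \frac{2}{9}$ ($H{\left(D \right)} = \left(- \frac{1}{9}\right) \left(-2\right) = \frac{2}{9}$)
$t{\left(A \right)} = -6 - 3 A - 3 A^{2}$ ($t{\left(A \right)} = - 3 \left(\left(A^{2} + \frac{A}{A} A\right) + 2\right) = - 3 \left(\left(A^{2} + 1 A\right) + 2\right) = - 3 \left(\left(A^{2} + A\right) + 2\right) = - 3 \left(\left(A + A^{2}\right) + 2\right) = - 3 \left(2 + A + A^{2}\right) = -6 - 3 A - 3 A^{2}$)
$t{\left(H{\left(-3 \right)} \right)} 37 \left(-24\right) = \left(-6 - \frac{2}{3} - 3 \left(\frac{2}{9}\right)^{2}\right) 37 \left(-24\right) = \left(-6 - \frac{2}{3} - \frac{4}{27}\right) 37 \left(-24\right) = \left(- \frac{184}{27}\right) 37 \left(-24\right) = \left(- \frac{6808}{27}\right) \left(-24\right) = \frac{54464}{9}$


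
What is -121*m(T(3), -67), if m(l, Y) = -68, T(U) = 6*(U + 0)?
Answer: 8228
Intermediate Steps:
T(U) = 6*U
-121*m(T(3), -67) = -121*(-68) = 8228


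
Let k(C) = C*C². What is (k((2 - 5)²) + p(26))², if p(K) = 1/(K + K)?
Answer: 1437092281/2704 ≈ 5.3147e+5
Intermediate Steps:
p(K) = 1/(2*K)
k(C) = C³
(k((2 - 5)²) + p(26))² = (((2 - 5)²)³ + (½)/26)² = (((-3)²)³ + (½)*(1/26))² = (9³ + 1/52)² = (729 + 1/52)² = (37909/52)² = 1437092281/2704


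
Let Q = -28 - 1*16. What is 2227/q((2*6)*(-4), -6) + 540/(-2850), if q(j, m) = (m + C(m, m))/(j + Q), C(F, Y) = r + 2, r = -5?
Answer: 19463818/855 ≈ 22765.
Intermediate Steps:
C(F, Y) = -3 (C(F, Y) = -5 + 2 = -3)
Q = -44 (Q = -28 - 16 = -44)
q(j, m) = (-3 + m)/(-44 + j) (q(j, m) = (m - 3)/(j - 44) = (-3 + m)/(-44 + j))
2227/q((2*6)*(-4), -6) + 540/(-2850) = 2227/(((-3 - 6)/(-44 + (2*6)*(-4)))) + 540/(-2850) = 2227/((-9/(-44 + 12*(-4)))) + 540*(-1/2850) = 2227/((-9/(-44 - 48))) - 18/95 = 2227/((-9/(-92))) - 18/95 = 2227/((-1/92*(-9))) - 18/95 = 2227/(9/92) - 18/95 = 2227*(92/9) - 18/95 = 204884/9 - 18/95 = 19463818/855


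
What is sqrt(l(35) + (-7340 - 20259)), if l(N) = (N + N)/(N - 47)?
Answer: I*sqrt(993774)/6 ≈ 166.15*I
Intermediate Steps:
l(N) = 2*N/(-47 + N) (l(N) = (2*N)/(-47 + N) = 2*N/(-47 + N))
sqrt(l(35) + (-7340 - 20259)) = sqrt(2*35/(-47 + 35) + (-7340 - 20259)) = sqrt(2*35/(-12) - 27599) = sqrt(2*35*(-1/12) - 27599) = sqrt(-35/6 - 27599) = sqrt(-165629/6) = I*sqrt(993774)/6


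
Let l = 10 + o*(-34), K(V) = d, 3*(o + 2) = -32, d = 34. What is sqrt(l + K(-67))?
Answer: 4*sqrt(267)/3 ≈ 21.787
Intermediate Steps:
o = -38/3 (o = -2 + (1/3)*(-32) = -2 - 32/3 = -38/3 ≈ -12.667)
K(V) = 34
l = 1322/3 (l = 10 - 38/3*(-34) = 10 + 1292/3 = 1322/3 ≈ 440.67)
sqrt(l + K(-67)) = sqrt(1322/3 + 34) = sqrt(1424/3) = 4*sqrt(267)/3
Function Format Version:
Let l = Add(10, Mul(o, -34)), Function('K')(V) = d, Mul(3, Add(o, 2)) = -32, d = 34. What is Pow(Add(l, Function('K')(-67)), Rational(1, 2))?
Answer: Mul(Rational(4, 3), Pow(267, Rational(1, 2))) ≈ 21.787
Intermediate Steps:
o = Rational(-38, 3) (o = Add(-2, Mul(Rational(1, 3), -32)) = Add(-2, Rational(-32, 3)) = Rational(-38, 3) ≈ -12.667)
Function('K')(V) = 34
l = Rational(1322, 3) (l = Add(10, Mul(Rational(-38, 3), -34)) = Add(10, Rational(1292, 3)) = Rational(1322, 3) ≈ 440.67)
Pow(Add(l, Function('K')(-67)), Rational(1, 2)) = Pow(Add(Rational(1322, 3), 34), Rational(1, 2)) = Pow(Rational(1424, 3), Rational(1, 2)) = Mul(Rational(4, 3), Pow(267, Rational(1, 2)))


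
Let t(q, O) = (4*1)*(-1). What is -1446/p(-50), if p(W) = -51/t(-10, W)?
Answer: -1928/17 ≈ -113.41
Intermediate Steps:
t(q, O) = -4 (t(q, O) = 4*(-1) = -4)
p(W) = 51/4 (p(W) = -51/(-4) = -51*(-1/4) = 51/4)
-1446/p(-50) = -1446/51/4 = -1446*4/51 = -1928/17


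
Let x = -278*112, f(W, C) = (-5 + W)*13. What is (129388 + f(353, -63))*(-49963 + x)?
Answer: -10860129288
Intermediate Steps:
f(W, C) = -65 + 13*W
x = -31136
(129388 + f(353, -63))*(-49963 + x) = (129388 + (-65 + 13*353))*(-49963 - 31136) = (129388 + (-65 + 4589))*(-81099) = (129388 + 4524)*(-81099) = 133912*(-81099) = -10860129288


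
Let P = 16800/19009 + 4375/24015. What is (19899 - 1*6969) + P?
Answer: 1180609258385/91300227 ≈ 12931.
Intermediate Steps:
P = 97323275/91300227 (P = 16800*(1/19009) + 4375*(1/24015) = 16800/19009 + 875/4803 = 97323275/91300227 ≈ 1.0660)
(19899 - 1*6969) + P = (19899 - 1*6969) + 97323275/91300227 = (19899 - 6969) + 97323275/91300227 = 12930 + 97323275/91300227 = 1180609258385/91300227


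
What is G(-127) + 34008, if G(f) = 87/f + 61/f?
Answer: 4318868/127 ≈ 34007.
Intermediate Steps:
G(f) = 148/f
G(-127) + 34008 = 148/(-127) + 34008 = 148*(-1/127) + 34008 = -148/127 + 34008 = 4318868/127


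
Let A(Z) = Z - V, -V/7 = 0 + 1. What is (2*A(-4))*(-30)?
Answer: -180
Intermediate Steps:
V = -7 (V = -7*(0 + 1) = -7*1 = -7)
A(Z) = 7 + Z (A(Z) = Z - 1*(-7) = Z + 7 = 7 + Z)
(2*A(-4))*(-30) = (2*(7 - 4))*(-30) = (2*3)*(-30) = 6*(-30) = -180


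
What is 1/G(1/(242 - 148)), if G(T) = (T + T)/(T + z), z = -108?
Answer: -10151/2 ≈ -5075.5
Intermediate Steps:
G(T) = 2*T/(-108 + T) (G(T) = (T + T)/(T - 108) = (2*T)/(-108 + T) = 2*T/(-108 + T))
1/G(1/(242 - 148)) = 1/(2/((242 - 148)*(-108 + 1/(242 - 148)))) = 1/(2/(94*(-108 + 1/94))) = 1/(2*(1/94)/(-108 + 1/94)) = 1/(2*(1/94)/(-10151/94)) = 1/(2*(1/94)*(-94/10151)) = 1/(-2/10151) = -10151/2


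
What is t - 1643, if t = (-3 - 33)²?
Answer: -347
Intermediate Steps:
t = 1296 (t = (-36)² = 1296)
t - 1643 = 1296 - 1643 = -347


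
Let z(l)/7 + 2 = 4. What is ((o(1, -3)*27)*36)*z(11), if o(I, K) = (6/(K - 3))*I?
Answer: -13608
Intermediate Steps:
z(l) = 14 (z(l) = -14 + 7*4 = -14 + 28 = 14)
o(I, K) = 6*I/(-3 + K) (o(I, K) = (6/(-3 + K))*I = 6*I/(-3 + K))
((o(1, -3)*27)*36)*z(11) = (((6*1/(-3 - 3))*27)*36)*14 = (((6*1/(-6))*27)*36)*14 = (((6*1*(-⅙))*27)*36)*14 = (-1*27*36)*14 = -27*36*14 = -972*14 = -13608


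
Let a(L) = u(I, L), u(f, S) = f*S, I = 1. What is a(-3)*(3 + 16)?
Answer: -57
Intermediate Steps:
u(f, S) = S*f
a(L) = L (a(L) = L*1 = L)
a(-3)*(3 + 16) = -3*(3 + 16) = -3*19 = -57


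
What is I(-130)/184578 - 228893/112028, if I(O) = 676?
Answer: -3012348659/1476993156 ≈ -2.0395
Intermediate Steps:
I(-130)/184578 - 228893/112028 = 676/184578 - 228893/112028 = 676*(1/184578) - 228893*1/112028 = 338/92289 - 32699/16004 = -3012348659/1476993156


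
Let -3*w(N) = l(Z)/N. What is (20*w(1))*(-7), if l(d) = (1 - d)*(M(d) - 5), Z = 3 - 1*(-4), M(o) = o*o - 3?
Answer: -11480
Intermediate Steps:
M(o) = -3 + o² (M(o) = o² - 3 = -3 + o²)
Z = 7 (Z = 3 + 4 = 7)
l(d) = (1 - d)*(-8 + d²) (l(d) = (1 - d)*((-3 + d²) - 5) = (1 - d)*(-8 + d²))
w(N) = 82/N (w(N) = -(-8 + 7² - 1*7³ + 8*7)/(3*N) = -(-8 + 49 - 1*343 + 56)/(3*N) = -(-8 + 49 - 343 + 56)/(3*N) = -(-82)/N = 82/N)
(20*w(1))*(-7) = (20*(82/1))*(-7) = (20*(82*1))*(-7) = (20*82)*(-7) = 1640*(-7) = -11480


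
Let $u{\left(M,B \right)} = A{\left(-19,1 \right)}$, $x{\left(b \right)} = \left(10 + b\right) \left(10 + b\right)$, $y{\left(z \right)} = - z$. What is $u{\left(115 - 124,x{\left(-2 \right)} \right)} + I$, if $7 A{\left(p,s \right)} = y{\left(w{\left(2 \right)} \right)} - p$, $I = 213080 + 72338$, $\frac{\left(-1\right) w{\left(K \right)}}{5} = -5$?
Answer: $\frac{1997920}{7} \approx 2.8542 \cdot 10^{5}$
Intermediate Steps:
$w{\left(K \right)} = 25$ ($w{\left(K \right)} = \left(-5\right) \left(-5\right) = 25$)
$I = 285418$
$A{\left(p,s \right)} = - \frac{25}{7} - \frac{p}{7}$ ($A{\left(p,s \right)} = \frac{\left(-1\right) 25 - p}{7} = \frac{-25 - p}{7} = - \frac{25}{7} - \frac{p}{7}$)
$x{\left(b \right)} = \left(10 + b\right)^{2}$
$u{\left(M,B \right)} = - \frac{6}{7}$ ($u{\left(M,B \right)} = - \frac{25}{7} - - \frac{19}{7} = - \frac{25}{7} + \frac{19}{7} = - \frac{6}{7}$)
$u{\left(115 - 124,x{\left(-2 \right)} \right)} + I = - \frac{6}{7} + 285418 = \frac{1997920}{7}$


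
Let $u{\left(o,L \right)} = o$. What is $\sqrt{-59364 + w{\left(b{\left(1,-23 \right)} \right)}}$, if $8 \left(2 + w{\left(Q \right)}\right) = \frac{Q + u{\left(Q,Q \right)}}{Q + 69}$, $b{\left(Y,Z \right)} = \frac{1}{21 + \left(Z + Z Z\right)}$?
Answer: $\frac{i \sqrt{78502065876445}}{36364} \approx 243.65 i$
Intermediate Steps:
$b{\left(Y,Z \right)} = \frac{1}{21 + Z + Z^{2}}$ ($b{\left(Y,Z \right)} = \frac{1}{21 + \left(Z + Z^{2}\right)} = \frac{1}{21 + Z + Z^{2}}$)
$w{\left(Q \right)} = -2 + \frac{Q}{4 \left(69 + Q\right)}$ ($w{\left(Q \right)} = -2 + \frac{\left(Q + Q\right) \frac{1}{Q + 69}}{8} = -2 + \frac{2 Q \frac{1}{69 + Q}}{8} = -2 + \frac{Q}{4 \left(69 + Q\right)}$)
$\sqrt{-59364 + w{\left(b{\left(1,-23 \right)} \right)}} = \sqrt{-59364 + \frac{-552 - \frac{7}{21 - 23 + \left(-23\right)^{2}}}{4 \left(69 + \frac{1}{21 - 23 + \left(-23\right)^{2}}\right)}} = \sqrt{-59364 + \frac{-552 - \frac{7}{21 - 23 + 529}}{4 \left(69 + \frac{1}{21 - 23 + 529}\right)}} = \sqrt{-59364 + \frac{-552 - \frac{7}{527}}{4 \left(69 + \frac{1}{527}\right)}} = \sqrt{-59364 + \frac{-552 - \frac{7}{527}}{4 \cdot \frac{36364}{527}}} = \sqrt{-59364 + \frac{1}{4} \cdot \frac{527}{36364} \left(- \frac{290911}{527}\right)} = \sqrt{-59364 - \frac{290911}{145456}} = \sqrt{- \frac{8635140895}{145456}} = \frac{i \sqrt{78502065876445}}{36364}$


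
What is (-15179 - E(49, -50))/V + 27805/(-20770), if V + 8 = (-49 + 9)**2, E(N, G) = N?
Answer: -67267/6169 ≈ -10.904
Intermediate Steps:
V = 1592 (V = -8 + (-49 + 9)**2 = -8 + (-40)**2 = -8 + 1600 = 1592)
(-15179 - E(49, -50))/V + 27805/(-20770) = (-15179 - 1*49)/1592 + 27805/(-20770) = (-15179 - 49)*(1/1592) + 27805*(-1/20770) = -15228*1/1592 - 83/62 = -3807/398 - 83/62 = -67267/6169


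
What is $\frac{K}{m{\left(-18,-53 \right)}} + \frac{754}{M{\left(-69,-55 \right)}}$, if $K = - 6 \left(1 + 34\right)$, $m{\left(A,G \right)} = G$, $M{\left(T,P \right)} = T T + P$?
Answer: $\frac{39547}{9593} \approx 4.1225$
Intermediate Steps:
$M{\left(T,P \right)} = P + T^{2}$ ($M{\left(T,P \right)} = T^{2} + P = P + T^{2}$)
$K = -210$ ($K = \left(-6\right) 35 = -210$)
$\frac{K}{m{\left(-18,-53 \right)}} + \frac{754}{M{\left(-69,-55 \right)}} = - \frac{210}{-53} + \frac{754}{-55 + \left(-69\right)^{2}} = \left(-210\right) \left(- \frac{1}{53}\right) + \frac{754}{-55 + 4761} = \frac{210}{53} + \frac{754}{4706} = \frac{210}{53} + 754 \cdot \frac{1}{4706} = \frac{210}{53} + \frac{29}{181} = \frac{39547}{9593}$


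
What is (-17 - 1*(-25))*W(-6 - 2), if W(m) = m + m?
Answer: -128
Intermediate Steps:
W(m) = 2*m
(-17 - 1*(-25))*W(-6 - 2) = (-17 - 1*(-25))*(2*(-6 - 2)) = (-17 + 25)*(2*(-8)) = 8*(-16) = -128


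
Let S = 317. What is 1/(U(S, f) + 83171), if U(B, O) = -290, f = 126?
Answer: 1/82881 ≈ 1.2065e-5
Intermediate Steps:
1/(U(S, f) + 83171) = 1/(-290 + 83171) = 1/82881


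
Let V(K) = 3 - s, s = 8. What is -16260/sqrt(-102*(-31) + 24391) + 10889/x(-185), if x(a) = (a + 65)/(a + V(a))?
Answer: 206891/12 - 16260*sqrt(27553)/27553 ≈ 17143.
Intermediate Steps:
V(K) = -5 (V(K) = 3 - 1*8 = 3 - 8 = -5)
x(a) = (65 + a)/(-5 + a) (x(a) = (a + 65)/(a - 5) = (65 + a)/(-5 + a))
-16260/sqrt(-102*(-31) + 24391) + 10889/x(-185) = -16260/sqrt(-102*(-31) + 24391) + 10889/(((65 - 185)/(-5 - 185))) = -16260/sqrt(3162 + 24391) + 10889/((-120/(-190))) = -16260*sqrt(27553)/27553 + 10889/((-1/190*(-120))) = -16260*sqrt(27553)/27553 + 10889/(12/19) = -16260*sqrt(27553)/27553 + 10889*(19/12) = -16260*sqrt(27553)/27553 + 206891/12 = 206891/12 - 16260*sqrt(27553)/27553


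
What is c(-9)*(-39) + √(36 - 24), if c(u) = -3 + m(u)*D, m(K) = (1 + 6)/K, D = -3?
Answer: 26 + 2*√3 ≈ 29.464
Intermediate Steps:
m(K) = 7/K
c(u) = -3 - 21/u (c(u) = -3 + (7/u)*(-3) = -3 - 21/u)
c(-9)*(-39) + √(36 - 24) = (-3 - 21/(-9))*(-39) + √(36 - 24) = (-3 - 21*(-⅑))*(-39) + √12 = (-3 + 7/3)*(-39) + 2*√3 = -⅔*(-39) + 2*√3 = 26 + 2*√3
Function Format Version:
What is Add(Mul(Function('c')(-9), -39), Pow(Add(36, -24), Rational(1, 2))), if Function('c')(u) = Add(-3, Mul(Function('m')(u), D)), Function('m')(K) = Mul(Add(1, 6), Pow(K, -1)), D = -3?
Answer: Add(26, Mul(2, Pow(3, Rational(1, 2)))) ≈ 29.464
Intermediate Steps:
Function('m')(K) = Mul(7, Pow(K, -1))
Function('c')(u) = Add(-3, Mul(-21, Pow(u, -1))) (Function('c')(u) = Add(-3, Mul(Mul(7, Pow(u, -1)), -3)) = Add(-3, Mul(-21, Pow(u, -1))))
Add(Mul(Function('c')(-9), -39), Pow(Add(36, -24), Rational(1, 2))) = Add(Mul(Add(-3, Mul(-21, Pow(-9, -1))), -39), Pow(Add(36, -24), Rational(1, 2))) = Add(Mul(Add(-3, Mul(-21, Rational(-1, 9))), -39), Pow(12, Rational(1, 2))) = Add(Mul(Add(-3, Rational(7, 3)), -39), Mul(2, Pow(3, Rational(1, 2)))) = Add(Mul(Rational(-2, 3), -39), Mul(2, Pow(3, Rational(1, 2)))) = Add(26, Mul(2, Pow(3, Rational(1, 2))))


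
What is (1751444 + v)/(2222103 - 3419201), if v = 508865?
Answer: -2260309/1197098 ≈ -1.8882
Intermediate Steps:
(1751444 + v)/(2222103 - 3419201) = (1751444 + 508865)/(2222103 - 3419201) = 2260309/(-1197098) = 2260309*(-1/1197098) = -2260309/1197098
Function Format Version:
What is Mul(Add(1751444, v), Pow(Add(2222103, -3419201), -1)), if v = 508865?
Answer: Rational(-2260309, 1197098) ≈ -1.8882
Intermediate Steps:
Mul(Add(1751444, v), Pow(Add(2222103, -3419201), -1)) = Mul(Add(1751444, 508865), Pow(Add(2222103, -3419201), -1)) = Mul(2260309, Pow(-1197098, -1)) = Mul(2260309, Rational(-1, 1197098)) = Rational(-2260309, 1197098)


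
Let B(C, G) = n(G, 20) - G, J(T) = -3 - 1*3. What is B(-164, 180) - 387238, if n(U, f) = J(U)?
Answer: -387424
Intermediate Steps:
J(T) = -6 (J(T) = -3 - 3 = -6)
n(U, f) = -6
B(C, G) = -6 - G
B(-164, 180) - 387238 = (-6 - 1*180) - 387238 = (-6 - 180) - 387238 = -186 - 387238 = -387424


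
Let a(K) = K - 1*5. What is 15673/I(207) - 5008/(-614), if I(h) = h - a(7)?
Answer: 5324931/62935 ≈ 84.610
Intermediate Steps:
a(K) = -5 + K (a(K) = K - 5 = -5 + K)
I(h) = -2 + h (I(h) = h - (-5 + 7) = h - 1*2 = h - 2 = -2 + h)
15673/I(207) - 5008/(-614) = 15673/(-2 + 207) - 5008/(-614) = 15673/205 - 5008*(-1/614) = 15673*(1/205) + 2504/307 = 15673/205 + 2504/307 = 5324931/62935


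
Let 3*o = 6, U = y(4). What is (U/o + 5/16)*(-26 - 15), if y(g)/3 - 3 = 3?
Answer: -6109/16 ≈ -381.81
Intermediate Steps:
y(g) = 18 (y(g) = 9 + 3*3 = 9 + 9 = 18)
U = 18
o = 2 (o = (1/3)*6 = 2)
(U/o + 5/16)*(-26 - 15) = (18/2 + 5/16)*(-26 - 15) = (18*(1/2) + 5*(1/16))*(-41) = (9 + 5/16)*(-41) = (149/16)*(-41) = -6109/16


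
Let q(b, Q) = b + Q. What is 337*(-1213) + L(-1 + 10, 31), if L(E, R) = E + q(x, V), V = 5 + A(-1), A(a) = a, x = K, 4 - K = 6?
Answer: -408770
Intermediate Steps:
K = -2 (K = 4 - 1*6 = 4 - 6 = -2)
x = -2
V = 4 (V = 5 - 1 = 4)
q(b, Q) = Q + b
L(E, R) = 2 + E (L(E, R) = E + (4 - 2) = E + 2 = 2 + E)
337*(-1213) + L(-1 + 10, 31) = 337*(-1213) + (2 + (-1 + 10)) = -408781 + (2 + 9) = -408781 + 11 = -408770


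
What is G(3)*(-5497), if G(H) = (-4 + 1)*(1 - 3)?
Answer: -32982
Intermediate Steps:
G(H) = 6 (G(H) = -3*(-2) = 6)
G(3)*(-5497) = 6*(-5497) = -32982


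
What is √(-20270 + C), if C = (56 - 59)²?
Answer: I*√20261 ≈ 142.34*I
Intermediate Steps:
C = 9 (C = (-3)² = 9)
√(-20270 + C) = √(-20270 + 9) = √(-20261) = I*√20261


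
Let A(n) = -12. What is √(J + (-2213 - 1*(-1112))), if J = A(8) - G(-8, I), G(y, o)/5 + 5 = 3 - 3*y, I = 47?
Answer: I*√1223 ≈ 34.971*I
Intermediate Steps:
G(y, o) = -10 - 15*y (G(y, o) = -25 + 5*(3 - 3*y) = -25 + (15 - 15*y) = -10 - 15*y)
J = -122 (J = -12 - (-10 - 15*(-8)) = -12 - (-10 + 120) = -12 - 1*110 = -12 - 110 = -122)
√(J + (-2213 - 1*(-1112))) = √(-122 + (-2213 - 1*(-1112))) = √(-122 + (-2213 + 1112)) = √(-122 - 1101) = √(-1223) = I*√1223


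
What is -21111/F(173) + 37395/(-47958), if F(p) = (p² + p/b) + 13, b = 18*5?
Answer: -63965829285/43081518658 ≈ -1.4848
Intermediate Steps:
b = 90
F(p) = 13 + p² + p/90 (F(p) = (p² + p/90) + 13 = 13 + p² + p/90)
-21111/F(173) + 37395/(-47958) = -21111/(13 + 173² + (1/90)*173) + 37395/(-47958) = -21111/(13 + 29929 + 173/90) + 37395*(-1/47958) = -21111/2694953/90 - 12465/15986 = -21111*90/2694953 - 12465/15986 = -1899990/2694953 - 12465/15986 = -63965829285/43081518658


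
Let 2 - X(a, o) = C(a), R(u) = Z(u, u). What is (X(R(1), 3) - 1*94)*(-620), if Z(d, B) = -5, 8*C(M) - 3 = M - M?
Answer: 114545/2 ≈ 57273.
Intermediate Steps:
C(M) = 3/8 (C(M) = 3/8 + (M - M)/8 = 3/8 + (1/8)*0 = 3/8 + 0 = 3/8)
R(u) = -5
X(a, o) = 13/8 (X(a, o) = 2 - 1*3/8 = 2 - 3/8 = 13/8)
(X(R(1), 3) - 1*94)*(-620) = (13/8 - 1*94)*(-620) = (13/8 - 94)*(-620) = -739/8*(-620) = 114545/2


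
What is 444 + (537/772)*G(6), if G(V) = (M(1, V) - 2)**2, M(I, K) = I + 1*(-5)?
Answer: 90525/193 ≈ 469.04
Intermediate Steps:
M(I, K) = -5 + I (M(I, K) = I - 5 = -5 + I)
G(V) = 36 (G(V) = ((-5 + 1) - 2)**2 = (-4 - 2)**2 = (-6)**2 = 36)
444 + (537/772)*G(6) = 444 + (537/772)*36 = 444 + 4833/193 = 90525/193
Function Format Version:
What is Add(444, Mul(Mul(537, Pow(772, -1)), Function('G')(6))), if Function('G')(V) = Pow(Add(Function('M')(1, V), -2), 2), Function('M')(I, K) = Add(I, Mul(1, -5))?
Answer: Rational(90525, 193) ≈ 469.04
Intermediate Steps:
Function('M')(I, K) = Add(-5, I) (Function('M')(I, K) = Add(I, -5) = Add(-5, I))
Function('G')(V) = 36 (Function('G')(V) = Pow(Add(Add(-5, 1), -2), 2) = Pow(Add(-4, -2), 2) = Pow(-6, 2) = 36)
Add(444, Mul(Mul(537, Pow(772, -1)), Function('G')(6))) = Add(444, Mul(Mul(537, Pow(772, -1)), 36)) = Add(444, Mul(Mul(537, Rational(1, 772)), 36)) = Add(444, Mul(Rational(537, 772), 36)) = Add(444, Rational(4833, 193)) = Rational(90525, 193)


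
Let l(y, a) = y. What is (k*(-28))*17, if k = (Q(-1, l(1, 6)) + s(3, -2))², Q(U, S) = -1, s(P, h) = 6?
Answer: -11900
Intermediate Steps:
k = 25 (k = (-1 + 6)² = 5² = 25)
(k*(-28))*17 = (25*(-28))*17 = -700*17 = -11900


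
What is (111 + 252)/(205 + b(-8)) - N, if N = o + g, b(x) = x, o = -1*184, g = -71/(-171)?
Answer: 6246494/33687 ≈ 185.43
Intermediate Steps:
g = 71/171 (g = -71*(-1/171) = 71/171 ≈ 0.41520)
o = -184
N = -31393/171 (N = -184 + 71/171 = -31393/171 ≈ -183.58)
(111 + 252)/(205 + b(-8)) - N = (111 + 252)/(205 - 8) - 1*(-31393/171) = 363/197 + 31393/171 = 6246494/33687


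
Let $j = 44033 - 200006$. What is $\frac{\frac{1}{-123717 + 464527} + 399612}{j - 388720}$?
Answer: $- \frac{136191765721}{185636821330} \approx -0.73365$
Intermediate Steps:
$j = -155973$
$\frac{\frac{1}{-123717 + 464527} + 399612}{j - 388720} = \frac{\frac{1}{-123717 + 464527} + 399612}{-155973 - 388720} = \frac{\frac{1}{340810} + 399612}{-544693} = \left(\frac{1}{340810} + 399612\right) \left(- \frac{1}{544693}\right) = \frac{136191765721}{340810} \left(- \frac{1}{544693}\right) = - \frac{136191765721}{185636821330}$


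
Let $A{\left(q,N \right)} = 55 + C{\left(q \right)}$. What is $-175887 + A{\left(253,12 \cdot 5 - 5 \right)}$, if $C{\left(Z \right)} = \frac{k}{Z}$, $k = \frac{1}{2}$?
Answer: $- \frac{88970991}{506} \approx -1.7583 \cdot 10^{5}$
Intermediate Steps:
$k = \frac{1}{2} \approx 0.5$
$C{\left(Z \right)} = \frac{1}{2 Z}$
$A{\left(q,N \right)} = 55 + \frac{1}{2 q}$
$-175887 + A{\left(253,12 \cdot 5 - 5 \right)} = -175887 + \left(55 + \frac{1}{2 \cdot 253}\right) = -175887 + \left(55 + \frac{1}{2} \cdot \frac{1}{253}\right) = -175887 + \left(55 + \frac{1}{506}\right) = -175887 + \frac{27831}{506} = - \frac{88970991}{506}$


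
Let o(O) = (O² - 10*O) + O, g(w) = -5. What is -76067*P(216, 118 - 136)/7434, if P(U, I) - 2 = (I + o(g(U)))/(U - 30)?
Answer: -8063102/345681 ≈ -23.325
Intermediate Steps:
o(O) = O² - 9*O
P(U, I) = 2 + (70 + I)/(-30 + U) (P(U, I) = 2 + (I - 5*(-9 - 5))/(U - 30) = 2 + (I - 5*(-14))/(-30 + U) = 2 + (I + 70)/(-30 + U) = 2 + (70 + I)/(-30 + U))
-76067*P(216, 118 - 136)/7434 = -76067*(10 + (118 - 136) + 2*216)/(7434*(-30 + 216)) = -76067/(7434/(((10 - 18 + 432)/186))) = -76067/(7434/(((1/186)*424))) = -76067/(7434/(212/93)) = -76067/(7434*(93/212)) = -76067/345681/106 = -76067*106/345681 = -8063102/345681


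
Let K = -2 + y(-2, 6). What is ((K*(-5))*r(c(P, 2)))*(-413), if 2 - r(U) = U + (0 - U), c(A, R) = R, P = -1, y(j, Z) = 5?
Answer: 12390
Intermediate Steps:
K = 3 (K = -2 + 5 = 3)
r(U) = 2 (r(U) = 2 - (U + (0 - U)) = 2 - (U - U) = 2 - 1*0 = 2 + 0 = 2)
((K*(-5))*r(c(P, 2)))*(-413) = ((3*(-5))*2)*(-413) = -15*2*(-413) = -30*(-413) = 12390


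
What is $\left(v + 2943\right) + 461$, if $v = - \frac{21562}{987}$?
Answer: $\frac{3338186}{987} \approx 3382.2$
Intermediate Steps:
$v = - \frac{21562}{987}$ ($v = \left(-21562\right) \frac{1}{987} = - \frac{21562}{987} \approx -21.846$)
$\left(v + 2943\right) + 461 = \left(- \frac{21562}{987} + 2943\right) + 461 = \frac{2883179}{987} + 461 = \frac{3338186}{987}$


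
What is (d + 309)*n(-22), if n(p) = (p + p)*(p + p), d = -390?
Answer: -156816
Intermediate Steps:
n(p) = 4*p**2 (n(p) = (2*p)*(2*p) = 4*p**2)
(d + 309)*n(-22) = (-390 + 309)*(4*(-22)**2) = -324*484 = -81*1936 = -156816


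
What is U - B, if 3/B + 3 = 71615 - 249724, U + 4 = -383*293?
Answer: -19988262973/178112 ≈ -1.1222e+5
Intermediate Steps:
U = -112223 (U = -4 - 383*293 = -4 - 112219 = -112223)
B = -3/178112 (B = 3/(-3 + (71615 - 249724)) = 3/(-3 - 178109) = 3/(-178112) = 3*(-1/178112) = -3/178112 ≈ -1.6843e-5)
U - B = -112223 - 1*(-3/178112) = -112223 + 3/178112 = -19988262973/178112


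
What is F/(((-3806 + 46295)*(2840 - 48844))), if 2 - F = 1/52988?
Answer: -11775/11508192633392 ≈ -1.0232e-9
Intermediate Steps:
F = 105975/52988 (F = 2 - 1/52988 = 105975/52988 ≈ 2.0000)
F/(((-3806 + 46295)*(2840 - 48844))) = 105975/(52988*(((-3806 + 46295)*(2840 - 48844)))) = 105975/(52988*((42489*(-46004)))) = (105975/52988)/(-1954663956) = (105975/52988)*(-1/1954663956) = -11775/11508192633392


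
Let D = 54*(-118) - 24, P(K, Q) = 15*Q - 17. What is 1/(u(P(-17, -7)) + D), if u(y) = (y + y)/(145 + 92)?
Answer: -237/1516096 ≈ -0.00015632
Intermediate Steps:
P(K, Q) = -17 + 15*Q
u(y) = 2*y/237 (u(y) = (2*y)/237 = (2*y)*(1/237) = 2*y/237)
D = -6396 (D = -6372 - 24 = -6396)
1/(u(P(-17, -7)) + D) = 1/(2*(-17 + 15*(-7))/237 - 6396) = 1/(2*(-17 - 105)/237 - 6396) = 1/((2/237)*(-122) - 6396) = 1/(-244/237 - 6396) = 1/(-1516096/237) = -237/1516096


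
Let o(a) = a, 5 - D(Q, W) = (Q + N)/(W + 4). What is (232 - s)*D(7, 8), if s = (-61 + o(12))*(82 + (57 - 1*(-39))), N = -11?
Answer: 143264/3 ≈ 47755.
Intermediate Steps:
D(Q, W) = 5 - (-11 + Q)/(4 + W) (D(Q, W) = 5 - (Q - 11)/(W + 4) = 5 - (-11 + Q)/(4 + W))
s = -8722 (s = (-61 + 12)*(82 + (57 - 1*(-39))) = -49*(82 + (57 + 39)) = -49*(82 + 96) = -49*178 = -8722)
(232 - s)*D(7, 8) = (232 - 1*(-8722))*((31 - 1*7 + 5*8)/(4 + 8)) = (232 + 8722)*((31 - 7 + 40)/12) = 8954*((1/12)*64) = 8954*(16/3) = 143264/3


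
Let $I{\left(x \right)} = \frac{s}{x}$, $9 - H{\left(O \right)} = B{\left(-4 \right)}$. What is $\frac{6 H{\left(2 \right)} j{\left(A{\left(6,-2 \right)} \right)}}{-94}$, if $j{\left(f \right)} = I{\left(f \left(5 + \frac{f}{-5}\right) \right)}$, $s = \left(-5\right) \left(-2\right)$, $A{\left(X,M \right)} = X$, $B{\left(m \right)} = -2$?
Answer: $- \frac{275}{893} \approx -0.30795$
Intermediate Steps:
$s = 10$
$H{\left(O \right)} = 11$ ($H{\left(O \right)} = 9 - -2 = 9 + 2 = 11$)
$I{\left(x \right)} = \frac{10}{x}$
$j{\left(f \right)} = \frac{10}{f \left(5 - \frac{f}{5}\right)}$ ($j{\left(f \right)} = \frac{10}{f \left(5 + \frac{f}{-5}\right)} = \frac{10}{f \left(5 + f \left(- \frac{1}{5}\right)\right)} = \frac{10}{f \left(5 - \frac{f}{5}\right)}$)
$\frac{6 H{\left(2 \right)} j{\left(A{\left(6,-2 \right)} \right)}}{-94} = \frac{6 \cdot 11 \left(- \frac{50}{6 \left(-25 + 6\right)}\right)}{-94} = 66 \left(\left(-50\right) \frac{1}{6} \frac{1}{-19}\right) \left(- \frac{1}{94}\right) = 66 \left(\left(-50\right) \frac{1}{6} \left(- \frac{1}{19}\right)\right) \left(- \frac{1}{94}\right) = 66 \cdot \frac{25}{57} \left(- \frac{1}{94}\right) = \frac{550}{19} \left(- \frac{1}{94}\right) = - \frac{275}{893}$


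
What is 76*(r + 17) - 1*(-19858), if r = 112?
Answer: 29662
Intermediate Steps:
76*(r + 17) - 1*(-19858) = 76*(112 + 17) - 1*(-19858) = 76*129 + 19858 = 9804 + 19858 = 29662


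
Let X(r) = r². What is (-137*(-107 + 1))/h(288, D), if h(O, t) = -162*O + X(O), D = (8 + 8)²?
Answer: 7261/18144 ≈ 0.40019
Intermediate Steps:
D = 256 (D = 16² = 256)
h(O, t) = O² - 162*O (h(O, t) = -162*O + O² = O² - 162*O)
(-137*(-107 + 1))/h(288, D) = (-137*(-107 + 1))/((288*(-162 + 288))) = (-137*(-106))/((288*126)) = -1*(-14522)/36288 = 14522*(1/36288) = 7261/18144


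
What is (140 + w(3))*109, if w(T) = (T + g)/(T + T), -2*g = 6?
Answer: 15260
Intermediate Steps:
g = -3 (g = -½*6 = -3)
w(T) = (-3 + T)/(2*T) (w(T) = (T - 3)/(T + T) = (-3 + T)/((2*T)) = (-3 + T)*(1/(2*T)) = (-3 + T)/(2*T))
(140 + w(3))*109 = (140 + (½)*(-3 + 3)/3)*109 = (140 + (½)*(⅓)*0)*109 = (140 + 0)*109 = 140*109 = 15260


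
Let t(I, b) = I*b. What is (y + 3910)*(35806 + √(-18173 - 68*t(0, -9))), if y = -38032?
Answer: -1221772332 - 34122*I*√18173 ≈ -1.2218e+9 - 4.5999e+6*I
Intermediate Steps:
(y + 3910)*(35806 + √(-18173 - 68*t(0, -9))) = (-38032 + 3910)*(35806 + √(-18173 - 0*(-9))) = -34122*(35806 + √(-18173 - 68*0)) = -34122*(35806 + √(-18173 + 0)) = -34122*(35806 + √(-18173)) = -34122*(35806 + I*√18173) = -1221772332 - 34122*I*√18173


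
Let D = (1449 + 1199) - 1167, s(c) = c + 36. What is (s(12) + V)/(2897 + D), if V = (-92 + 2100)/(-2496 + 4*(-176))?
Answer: 18949/1751200 ≈ 0.010821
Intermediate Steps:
s(c) = 36 + c
V = -251/400 (V = 2008/(-2496 - 704) = 2008/(-3200) = 2008*(-1/3200) = -251/400 ≈ -0.62750)
D = 1481 (D = 2648 - 1167 = 1481)
(s(12) + V)/(2897 + D) = ((36 + 12) - 251/400)/(2897 + 1481) = (48 - 251/400)/4378 = (18949/400)*(1/4378) = 18949/1751200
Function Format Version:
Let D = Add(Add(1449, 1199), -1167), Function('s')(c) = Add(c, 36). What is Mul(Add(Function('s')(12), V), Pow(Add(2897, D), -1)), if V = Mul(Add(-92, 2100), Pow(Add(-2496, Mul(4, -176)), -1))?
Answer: Rational(18949, 1751200) ≈ 0.010821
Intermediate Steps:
Function('s')(c) = Add(36, c)
V = Rational(-251, 400) (V = Mul(2008, Pow(Add(-2496, -704), -1)) = Mul(2008, Pow(-3200, -1)) = Mul(2008, Rational(-1, 3200)) = Rational(-251, 400) ≈ -0.62750)
D = 1481 (D = Add(2648, -1167) = 1481)
Mul(Add(Function('s')(12), V), Pow(Add(2897, D), -1)) = Mul(Add(Add(36, 12), Rational(-251, 400)), Pow(Add(2897, 1481), -1)) = Mul(Add(48, Rational(-251, 400)), Pow(4378, -1)) = Mul(Rational(18949, 400), Rational(1, 4378)) = Rational(18949, 1751200)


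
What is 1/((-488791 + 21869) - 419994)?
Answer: -1/886916 ≈ -1.1275e-6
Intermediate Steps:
1/((-488791 + 21869) - 419994) = 1/(-466922 - 419994) = 1/(-886916) = -1/886916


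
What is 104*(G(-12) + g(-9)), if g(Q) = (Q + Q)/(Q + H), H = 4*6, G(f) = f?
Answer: -6864/5 ≈ -1372.8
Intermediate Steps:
H = 24
g(Q) = 2*Q/(24 + Q) (g(Q) = (Q + Q)/(Q + 24) = (2*Q)/(24 + Q) = 2*Q/(24 + Q))
104*(G(-12) + g(-9)) = 104*(-12 + 2*(-9)/(24 - 9)) = 104*(-12 + 2*(-9)/15) = 104*(-12 + 2*(-9)*(1/15)) = 104*(-12 - 6/5) = 104*(-66/5) = -6864/5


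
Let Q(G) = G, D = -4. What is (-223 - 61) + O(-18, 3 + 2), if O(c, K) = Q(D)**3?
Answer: -348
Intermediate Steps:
O(c, K) = -64 (O(c, K) = (-4)**3 = -64)
(-223 - 61) + O(-18, 3 + 2) = (-223 - 61) - 64 = -284 - 64 = -348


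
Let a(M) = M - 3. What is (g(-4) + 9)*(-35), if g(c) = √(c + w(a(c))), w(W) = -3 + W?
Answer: -315 - 35*I*√14 ≈ -315.0 - 130.96*I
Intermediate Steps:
a(M) = -3 + M
g(c) = √(-6 + 2*c) (g(c) = √(c + (-3 + (-3 + c))) = √(c + (-6 + c)) = √(-6 + 2*c))
(g(-4) + 9)*(-35) = (√(-6 + 2*(-4)) + 9)*(-35) = (√(-6 - 8) + 9)*(-35) = (√(-14) + 9)*(-35) = (I*√14 + 9)*(-35) = (9 + I*√14)*(-35) = -315 - 35*I*√14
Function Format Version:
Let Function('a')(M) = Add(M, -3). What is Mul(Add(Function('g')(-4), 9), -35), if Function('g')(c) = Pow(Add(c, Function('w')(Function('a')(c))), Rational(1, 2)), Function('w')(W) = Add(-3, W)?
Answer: Add(-315, Mul(-35, I, Pow(14, Rational(1, 2)))) ≈ Add(-315.00, Mul(-130.96, I))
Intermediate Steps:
Function('a')(M) = Add(-3, M)
Function('g')(c) = Pow(Add(-6, Mul(2, c)), Rational(1, 2)) (Function('g')(c) = Pow(Add(c, Add(-3, Add(-3, c))), Rational(1, 2)) = Pow(Add(c, Add(-6, c)), Rational(1, 2)) = Pow(Add(-6, Mul(2, c)), Rational(1, 2)))
Mul(Add(Function('g')(-4), 9), -35) = Mul(Add(Pow(Add(-6, Mul(2, -4)), Rational(1, 2)), 9), -35) = Mul(Add(Pow(Add(-6, -8), Rational(1, 2)), 9), -35) = Mul(Add(Pow(-14, Rational(1, 2)), 9), -35) = Mul(Add(Mul(I, Pow(14, Rational(1, 2))), 9), -35) = Mul(Add(9, Mul(I, Pow(14, Rational(1, 2)))), -35) = Add(-315, Mul(-35, I, Pow(14, Rational(1, 2))))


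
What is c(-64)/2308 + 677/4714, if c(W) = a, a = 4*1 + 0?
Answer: 395343/2719978 ≈ 0.14535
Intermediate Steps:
a = 4 (a = 4 + 0 = 4)
c(W) = 4
c(-64)/2308 + 677/4714 = 4/2308 + 677/4714 = 4*(1/2308) + 677*(1/4714) = 1/577 + 677/4714 = 395343/2719978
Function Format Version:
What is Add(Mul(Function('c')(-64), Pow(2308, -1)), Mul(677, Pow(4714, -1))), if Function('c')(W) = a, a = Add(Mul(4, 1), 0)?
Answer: Rational(395343, 2719978) ≈ 0.14535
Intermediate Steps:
a = 4 (a = Add(4, 0) = 4)
Function('c')(W) = 4
Add(Mul(Function('c')(-64), Pow(2308, -1)), Mul(677, Pow(4714, -1))) = Add(Mul(4, Pow(2308, -1)), Mul(677, Pow(4714, -1))) = Add(Mul(4, Rational(1, 2308)), Mul(677, Rational(1, 4714))) = Add(Rational(1, 577), Rational(677, 4714)) = Rational(395343, 2719978)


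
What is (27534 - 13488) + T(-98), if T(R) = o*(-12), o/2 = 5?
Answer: 13926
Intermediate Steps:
o = 10 (o = 2*5 = 10)
T(R) = -120 (T(R) = 10*(-12) = -120)
(27534 - 13488) + T(-98) = (27534 - 13488) - 120 = 14046 - 120 = 13926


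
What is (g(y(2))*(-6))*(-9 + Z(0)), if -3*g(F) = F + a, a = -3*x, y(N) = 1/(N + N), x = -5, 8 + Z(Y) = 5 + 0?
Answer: -366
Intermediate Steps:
Z(Y) = -3 (Z(Y) = -8 + (5 + 0) = -8 + 5 = -3)
y(N) = 1/(2*N)
a = 15 (a = -3*(-5) = 15)
g(F) = -5 - F/3 (g(F) = -(F + 15)/3 = -(15 + F)/3 = -5 - F/3)
(g(y(2))*(-6))*(-9 + Z(0)) = ((-5 - 1/(6*2))*(-6))*(-9 - 3) = ((-5 - 1/(6*2))*(-6))*(-12) = ((-5 - ⅓*¼)*(-6))*(-12) = ((-5 - 1/12)*(-6))*(-12) = -61/12*(-6)*(-12) = (61/2)*(-12) = -366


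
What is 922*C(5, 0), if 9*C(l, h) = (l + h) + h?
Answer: 4610/9 ≈ 512.22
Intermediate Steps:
C(l, h) = l/9 + 2*h/9 (C(l, h) = ((l + h) + h)/9 = ((h + l) + h)/9 = (l + 2*h)/9 = l/9 + 2*h/9)
922*C(5, 0) = 922*((⅑)*5 + (2/9)*0) = 922*(5/9 + 0) = 922*(5/9) = 4610/9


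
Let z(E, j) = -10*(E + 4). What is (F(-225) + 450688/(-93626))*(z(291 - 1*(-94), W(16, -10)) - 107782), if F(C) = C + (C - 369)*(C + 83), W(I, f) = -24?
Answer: -439744754873160/46813 ≈ -9.3937e+9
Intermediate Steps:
z(E, j) = -40 - 10*E (z(E, j) = -10*(4 + E) = -40 - 10*E)
F(C) = C + (-369 + C)*(83 + C)
(F(-225) + 450688/(-93626))*(z(291 - 1*(-94), W(16, -10)) - 107782) = ((-30627 + (-225)² - 285*(-225)) + 450688/(-93626))*((-40 - 10*(291 - 1*(-94))) - 107782) = ((-30627 + 50625 + 64125) + 450688*(-1/93626))*((-40 - 10*(291 + 94)) - 107782) = (84123 - 225344/46813)*((-40 - 10*385) - 107782) = 3937824655*((-40 - 3850) - 107782)/46813 = 3937824655*(-3890 - 107782)/46813 = (3937824655/46813)*(-111672) = -439744754873160/46813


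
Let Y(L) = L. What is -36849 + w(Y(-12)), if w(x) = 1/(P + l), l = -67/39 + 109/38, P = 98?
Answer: -5414627427/146941 ≈ -36849.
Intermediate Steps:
l = 1705/1482 (l = -67*1/39 + 109*(1/38) = -67/39 + 109/38 = 1705/1482 ≈ 1.1505)
w(x) = 1482/146941 (w(x) = 1/(98 + 1705/1482) = 1/(146941/1482) = 1482/146941)
-36849 + w(Y(-12)) = -36849 + 1482/146941 = -5414627427/146941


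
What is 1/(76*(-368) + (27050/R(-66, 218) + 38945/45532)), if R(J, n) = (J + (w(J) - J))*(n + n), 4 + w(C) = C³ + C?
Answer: -178398325901/4989291827399458 ≈ -3.5756e-5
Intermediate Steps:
w(C) = -4 + C + C³ (w(C) = -4 + (C³ + C) = -4 + (C + C³) = -4 + C + C³)
R(J, n) = 2*n*(-4 + J + J³) (R(J, n) = (J + ((-4 + J + J³) - J))*(n + n) = (J + (-4 + J³))*(2*n) = (-4 + J + J³)*(2*n) = 2*n*(-4 + J + J³))
1/(76*(-368) + (27050/R(-66, 218) + 38945/45532)) = 1/(76*(-368) + (27050/((2*218*(-4 - 66 + (-66)³))) + 38945/45532)) = 1/(-27968 + (27050/((2*218*(-4 - 66 - 287496))) + 38945*(1/45532))) = 1/(-27968 + (27050/((2*218*(-287566))) + 38945/45532)) = 1/(-27968 + (27050/(-125378776) + 38945/45532)) = 1/(-27968 + (27050*(-1/125378776) + 38945/45532)) = 1/(-27968 + (-13525/62689388 + 38945/45532)) = 1/(-27968 + 152551399710/178398325901) = 1/(-4989291827399458/178398325901) = -178398325901/4989291827399458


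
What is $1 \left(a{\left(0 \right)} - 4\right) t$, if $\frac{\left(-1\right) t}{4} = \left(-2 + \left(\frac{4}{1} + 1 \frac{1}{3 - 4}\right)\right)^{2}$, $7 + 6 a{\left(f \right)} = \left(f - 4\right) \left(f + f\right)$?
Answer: $\frac{62}{3} \approx 20.667$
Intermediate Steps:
$a{\left(f \right)} = - \frac{7}{6} + \frac{f \left(-4 + f\right)}{3}$ ($a{\left(f \right)} = - \frac{7}{6} + \frac{\left(f - 4\right) \left(f + f\right)}{6} = - \frac{7}{6} + \frac{\left(-4 + f\right) 2 f}{6} = - \frac{7}{6} + \frac{2 f \left(-4 + f\right)}{6} = - \frac{7}{6} + \frac{f \left(-4 + f\right)}{3}$)
$t = -4$ ($t = - 4 \left(-2 + \left(\frac{4}{1} + 1 \frac{1}{3 - 4}\right)\right)^{2} = - 4 \left(-2 + \left(4 \cdot 1 + 1 \frac{1}{-1}\right)\right)^{2} = - 4 \left(-2 + \left(4 + 1 \left(-1\right)\right)\right)^{2} = - 4 \left(-2 + \left(4 - 1\right)\right)^{2} = - 4 \left(-2 + 3\right)^{2} = - 4 \cdot 1^{2} = \left(-4\right) 1 = -4$)
$1 \left(a{\left(0 \right)} - 4\right) t = 1 \left(\left(- \frac{7}{6} - 0 + \frac{0^{2}}{3}\right) - 4\right) \left(-4\right) = 1 \left(\left(- \frac{7}{6} + 0 + \frac{1}{3} \cdot 0\right) - 4\right) \left(-4\right) = 1 \left(\left(- \frac{7}{6} + 0 + 0\right) - 4\right) \left(-4\right) = 1 \left(- \frac{7}{6} - 4\right) \left(-4\right) = 1 \left(- \frac{31}{6}\right) \left(-4\right) = \left(- \frac{31}{6}\right) \left(-4\right) = \frac{62}{3}$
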